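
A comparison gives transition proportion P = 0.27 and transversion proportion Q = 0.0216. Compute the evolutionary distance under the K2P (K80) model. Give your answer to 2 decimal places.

0.42

Under the Kimura two-parameter model, d = −½ ln(1 − 2P − Q) − ¼ ln(1 − 2Q).
1 − 2P − Q = 0.4384, giving −½ ln(0.4384) = 0.412312.
1 − 2Q = 0.9568, giving −¼ ln(0.9568) = 0.011040.
d = 0.412312 + 0.011040 = 0.423352.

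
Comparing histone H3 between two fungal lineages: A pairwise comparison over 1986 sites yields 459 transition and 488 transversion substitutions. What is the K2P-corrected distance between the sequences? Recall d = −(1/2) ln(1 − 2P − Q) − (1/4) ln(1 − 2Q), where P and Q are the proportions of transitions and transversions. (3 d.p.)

P = 459/1986 ≈ 0.231118 and Q = 488/1986 ≈ 0.24572.
Under the Kimura two-parameter model, d = −½ ln(1 − 2P − Q) − ¼ ln(1 − 2Q).
1 − 2P − Q = 0.292044, giving −½ ln(0.292044) = 0.615425.
1 − 2Q = 0.50856, giving −¼ ln(0.50856) = 0.169043.
d = 0.615425 + 0.169043 = 0.784468.

0.784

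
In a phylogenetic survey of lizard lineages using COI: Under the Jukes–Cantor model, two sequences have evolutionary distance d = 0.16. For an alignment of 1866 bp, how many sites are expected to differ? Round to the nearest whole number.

Invert JC69: p = (3/4)(1 − e^(−4d/3)) = 0.75 × (1 − e^(-0.213333)) = 0.75 × (1 − 0.807887) = 0.144085.
Expected differing sites = pL ≈ 0.144085 × 1866 = 268.86261 ≈ 269.

269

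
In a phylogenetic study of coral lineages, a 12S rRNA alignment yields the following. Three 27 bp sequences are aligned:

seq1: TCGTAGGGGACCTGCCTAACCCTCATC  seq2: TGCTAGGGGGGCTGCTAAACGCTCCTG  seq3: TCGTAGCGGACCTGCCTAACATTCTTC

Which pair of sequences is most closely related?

seq1–seq2: 9/27 differ, p = 0.333, d = 0.441.
seq1–seq3: 4/27 differ, p = 0.148, d = 0.165.
seq2–seq3: 11/27 differ, p = 0.407, d = 0.588.
The smallest distance is between seq1 and seq3.

seq1 and seq3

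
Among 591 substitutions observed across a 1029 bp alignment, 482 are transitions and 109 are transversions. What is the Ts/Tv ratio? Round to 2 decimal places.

R = 482/109 = 4.422018… ≈ 4.42 (to 2 d.p.).

4.42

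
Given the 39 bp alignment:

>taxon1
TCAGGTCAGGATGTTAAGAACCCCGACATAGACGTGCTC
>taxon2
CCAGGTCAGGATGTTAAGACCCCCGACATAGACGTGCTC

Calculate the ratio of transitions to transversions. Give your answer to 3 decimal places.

Transitions are A↔G and C↔T; transversions are all other mismatches.
Transitions: 1. Transversions: 1.
R = 1/1 = 1.000.

1.000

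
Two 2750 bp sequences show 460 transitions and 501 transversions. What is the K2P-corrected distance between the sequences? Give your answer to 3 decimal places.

P = 460/2750 ≈ 0.167273 and Q = 501/2750 ≈ 0.182182.
Under the Kimura two-parameter model, d = −½ ln(1 − 2P − Q) − ¼ ln(1 − 2Q).
1 − 2P − Q = 0.483272, giving −½ ln(0.483272) = 0.363588.
1 − 2Q = 0.635636, giving −¼ ln(0.635636) = 0.113282.
d = 0.363588 + 0.113282 = 0.476870.

0.477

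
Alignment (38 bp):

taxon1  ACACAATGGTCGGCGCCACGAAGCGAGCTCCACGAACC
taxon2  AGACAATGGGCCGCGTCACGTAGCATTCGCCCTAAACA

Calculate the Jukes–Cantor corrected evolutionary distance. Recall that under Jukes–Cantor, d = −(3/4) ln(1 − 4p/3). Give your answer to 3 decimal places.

The sequences differ at 13 of 38 sites, so p = 13/38 ≈ 0.342105.
d = −(3/4) ln(1 − 4p/3) = −0.75 ln(1 − 0.45614) = −0.75 ln(0.54386)
  = −0.75 × (-0.609063) = 0.456797 substitutions/site.

0.457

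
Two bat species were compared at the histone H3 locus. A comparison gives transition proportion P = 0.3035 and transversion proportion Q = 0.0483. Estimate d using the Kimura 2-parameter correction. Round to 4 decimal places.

0.5579

Under the Kimura two-parameter model, d = −½ ln(1 − 2P − Q) − ¼ ln(1 − 2Q).
1 − 2P − Q = 0.3447, giving −½ ln(0.3447) = 0.532540.
1 − 2Q = 0.9034, giving −¼ ln(0.9034) = 0.025397.
d = 0.532540 + 0.025397 = 0.557937.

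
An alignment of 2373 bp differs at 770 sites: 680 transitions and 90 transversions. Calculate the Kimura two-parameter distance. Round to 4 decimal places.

P = 680/2373 ≈ 0.286557 and Q = 90/2373 ≈ 0.037927.
Under the Kimura two-parameter model, d = −½ ln(1 − 2P − Q) − ¼ ln(1 − 2Q).
1 − 2P − Q = 0.388959, giving −½ ln(0.388959) = 0.472141.
1 − 2Q = 0.924146, giving −¼ ln(0.924146) = 0.019721.
d = 0.472141 + 0.019721 = 0.491862.

0.4919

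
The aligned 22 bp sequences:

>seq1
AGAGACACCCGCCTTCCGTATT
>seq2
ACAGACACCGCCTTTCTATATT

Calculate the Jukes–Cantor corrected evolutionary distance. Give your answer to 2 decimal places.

0.34

The sequences differ at 6 of 22 sites (2, 10, 11, 13, 17, 18), so p = 6/22 ≈ 0.272727.
d = −(3/4) ln(1 − 4p/3) = −0.75 ln(1 − 0.363636) = −0.75 ln(0.636364)
  = −0.75 × (-0.451985) = 0.338989 substitutions/site.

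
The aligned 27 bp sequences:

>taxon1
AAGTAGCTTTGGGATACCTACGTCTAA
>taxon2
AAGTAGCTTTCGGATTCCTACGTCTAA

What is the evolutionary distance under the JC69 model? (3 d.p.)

0.078

The sequences differ at 2 of 27 sites (11, 16), so p = 2/27 ≈ 0.074074.
d = −(3/4) ln(1 − 4p/3) = −0.75 ln(1 − 0.098765) = −0.75 ln(0.901235)
  = −0.75 × (-0.103989) = 0.077992 substitutions/site.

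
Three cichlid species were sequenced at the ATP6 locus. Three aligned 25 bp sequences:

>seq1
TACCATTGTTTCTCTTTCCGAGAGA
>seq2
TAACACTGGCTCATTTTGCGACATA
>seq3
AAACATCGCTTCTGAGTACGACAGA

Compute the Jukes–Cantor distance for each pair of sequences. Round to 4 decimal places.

d(seq1,seq2) = 0.4904, d(seq1,seq3) = 0.4904, d(seq2,seq3) = 0.6626

seq1–seq2: 9/25 sites differ → p = 0.36, d = −0.75 ln(1 − 0.48) = 0.490445 ≈ 0.4904.
seq1–seq3: 9/25 sites differ → p = 0.36, d = −0.75 ln(1 − 0.48) = 0.490445 ≈ 0.4904.
seq2–seq3: 11/25 sites differ → p = 0.44, d = −0.75 ln(1 − 0.586667) = 0.662626 ≈ 0.6626.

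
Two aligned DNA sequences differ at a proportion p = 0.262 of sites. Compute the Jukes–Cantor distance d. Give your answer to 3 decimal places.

d = −(3/4) ln(1 − 4p/3) = −0.75 ln(1 − 0.349333) = −0.75 ln(0.650667)
  = −0.75 × (-0.429757) = 0.322318 substitutions/site.

0.322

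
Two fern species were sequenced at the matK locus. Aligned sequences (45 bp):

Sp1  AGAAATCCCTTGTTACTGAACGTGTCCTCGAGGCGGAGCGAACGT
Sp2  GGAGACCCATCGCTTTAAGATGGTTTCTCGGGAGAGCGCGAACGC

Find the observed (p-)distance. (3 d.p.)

0.467

The sequences differ at 21 of 45 positions.
p = 21/45 = 0.466666… ≈ 0.467 (to 3 d.p.).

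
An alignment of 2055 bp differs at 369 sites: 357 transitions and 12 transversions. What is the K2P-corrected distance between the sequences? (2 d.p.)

0.22

P = 357/2055 ≈ 0.173723 and Q = 12/2055 ≈ 0.005839.
Under the Kimura two-parameter model, d = −½ ln(1 − 2P − Q) − ¼ ln(1 − 2Q).
1 − 2P − Q = 0.646715, giving −½ ln(0.646715) = 0.217925.
1 − 2Q = 0.988322, giving −¼ ln(0.988322) = 0.002937.
d = 0.217925 + 0.002937 = 0.220862.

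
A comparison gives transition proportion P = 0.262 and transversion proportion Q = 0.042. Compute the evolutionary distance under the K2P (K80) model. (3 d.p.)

Under the Kimura two-parameter model, d = −½ ln(1 − 2P − Q) − ¼ ln(1 − 2Q).
1 − 2P − Q = 0.434, giving −½ ln(0.434) = 0.417355.
1 − 2Q = 0.916, giving −¼ ln(0.916) = 0.021935.
d = 0.417355 + 0.021935 = 0.439290.

0.439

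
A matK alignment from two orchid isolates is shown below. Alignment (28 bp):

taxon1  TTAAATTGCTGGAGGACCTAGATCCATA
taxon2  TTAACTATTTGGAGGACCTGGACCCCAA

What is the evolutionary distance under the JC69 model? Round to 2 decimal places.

0.36

The sequences differ at 8 of 28 sites (5, 7, 8, 9, 20, 23, 26, 27), so p = 8/28 ≈ 0.285714.
d = −(3/4) ln(1 − 4p/3) = −0.75 ln(1 − 0.380952) = −0.75 ln(0.619048)
  = −0.75 × (-0.479572) = 0.359679 substitutions/site.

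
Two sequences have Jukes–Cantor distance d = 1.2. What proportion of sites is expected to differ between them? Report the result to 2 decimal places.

p = (3/4)(1 − e^(−4d/3)) = 0.75 × (1 − e^(-1.6)) = 0.75 × (1 − 0.201897) = 0.598577.

0.60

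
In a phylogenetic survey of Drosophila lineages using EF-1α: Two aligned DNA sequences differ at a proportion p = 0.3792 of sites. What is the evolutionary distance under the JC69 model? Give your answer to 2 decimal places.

d = −(3/4) ln(1 − 4p/3) = −0.75 ln(1 − 0.5056) = −0.75 ln(0.4944)
  = −0.75 × (-0.704410) = 0.528308 substitutions/site.

0.53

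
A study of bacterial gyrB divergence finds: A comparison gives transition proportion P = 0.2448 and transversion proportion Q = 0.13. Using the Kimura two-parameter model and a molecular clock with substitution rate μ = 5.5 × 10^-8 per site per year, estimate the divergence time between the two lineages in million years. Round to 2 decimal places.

Under the Kimura two-parameter model, d = −½ ln(1 − 2P − Q) − ¼ ln(1 − 2Q).
1 − 2P − Q = 0.3804, giving −½ ln(0.3804) = 0.483266.
1 − 2Q = 0.74, giving −¼ ln(0.74) = 0.075276.
d = 0.483266 + 0.075276 = 0.558542.
Under a molecular clock d = 2μt, so t = d/(2μ) = 0.558542 / (2 × 5.5 × 10^-8) = 5.08 million years.

5.08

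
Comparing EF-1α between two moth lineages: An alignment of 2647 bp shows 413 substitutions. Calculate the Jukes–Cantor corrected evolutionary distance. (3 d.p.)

0.175

p = 413/2647 ≈ 0.156026.
d = −(3/4) ln(1 − 4p/3) = −0.75 ln(1 − 0.208035) = −0.75 ln(0.791965)
  = −0.75 × (-0.233238) = 0.174929 substitutions/site.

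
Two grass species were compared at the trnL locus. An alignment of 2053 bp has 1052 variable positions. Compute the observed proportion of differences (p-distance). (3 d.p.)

p = 1052/2053 = 0.512420… ≈ 0.512 (to 3 d.p.).

0.512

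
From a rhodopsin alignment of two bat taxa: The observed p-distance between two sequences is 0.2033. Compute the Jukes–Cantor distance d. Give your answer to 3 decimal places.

d = −(3/4) ln(1 − 4p/3) = −0.75 ln(1 − 0.271067) = −0.75 ln(0.728933)
  = −0.75 × (-0.316173) = 0.237130 substitutions/site.

0.237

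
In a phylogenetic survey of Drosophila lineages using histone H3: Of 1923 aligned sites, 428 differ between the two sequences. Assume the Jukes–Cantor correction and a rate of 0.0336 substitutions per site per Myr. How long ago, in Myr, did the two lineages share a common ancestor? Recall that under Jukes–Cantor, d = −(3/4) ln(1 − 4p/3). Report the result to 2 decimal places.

p = 428/1923 ≈ 0.222569.
d = −(3/4) ln(1 − 4p/3) = −0.75 ln(1 − 0.296759) = −0.75 ln(0.703241)
  = −0.75 × (-0.352056) = 0.264042 substitutions/site.
Under a molecular clock d = 2μt, so t = d/(2μ) = 0.264042 / (2 × 0.0336) = 3.93 Myr.

3.93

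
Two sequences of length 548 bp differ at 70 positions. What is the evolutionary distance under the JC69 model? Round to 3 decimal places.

p = 70/548 ≈ 0.127737.
d = −(3/4) ln(1 − 4p/3) = −0.75 ln(1 − 0.170316) = −0.75 ln(0.829684)
  = −0.75 × (-0.186710) = 0.140033 substitutions/site.

0.140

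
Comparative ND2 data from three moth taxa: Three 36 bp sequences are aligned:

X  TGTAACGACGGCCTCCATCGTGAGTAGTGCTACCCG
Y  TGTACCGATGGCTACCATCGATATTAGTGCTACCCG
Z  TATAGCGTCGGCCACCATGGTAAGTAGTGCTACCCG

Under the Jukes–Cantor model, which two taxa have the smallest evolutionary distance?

X and Z

X–Y: 7/36 differ, p = 0.194, d = 0.225.
X–Z: 6/36 differ, p = 0.167, d = 0.188.
Y–Z: 9/36 differ, p = 0.250, d = 0.304.
The smallest distance is between X and Z.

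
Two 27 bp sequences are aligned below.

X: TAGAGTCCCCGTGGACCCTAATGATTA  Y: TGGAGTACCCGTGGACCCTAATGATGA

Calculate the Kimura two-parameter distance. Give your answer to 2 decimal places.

0.12

Of 27 sites, 1 differences are transitions and 2 are transversions, so P = 1/27 ≈ 0.037037 and Q = 2/27 ≈ 0.074074.
Under the Kimura two-parameter model, d = −½ ln(1 − 2P − Q) − ¼ ln(1 − 2Q).
1 − 2P − Q = 0.851852, giving −½ ln(0.851852) = 0.080171.
1 − 2Q = 0.851852, giving −¼ ln(0.851852) = 0.040086.
d = 0.080171 + 0.040086 = 0.120257.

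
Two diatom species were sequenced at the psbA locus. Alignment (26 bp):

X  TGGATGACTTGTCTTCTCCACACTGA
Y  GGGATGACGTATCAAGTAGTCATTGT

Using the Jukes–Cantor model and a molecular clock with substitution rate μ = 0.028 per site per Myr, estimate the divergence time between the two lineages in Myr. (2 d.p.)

The sequences differ at 11 of 26 sites, so p = 11/26 ≈ 0.423077.
d = −(3/4) ln(1 − 4p/3) = −0.75 ln(1 − 0.564103) = −0.75 ln(0.435897)
  = −0.75 × (-0.830349) = 0.622762 substitutions/site.
Under a molecular clock d = 2μt, so t = d/(2μ) = 0.622762 / (2 × 0.028) = 11.12 Myr.

11.12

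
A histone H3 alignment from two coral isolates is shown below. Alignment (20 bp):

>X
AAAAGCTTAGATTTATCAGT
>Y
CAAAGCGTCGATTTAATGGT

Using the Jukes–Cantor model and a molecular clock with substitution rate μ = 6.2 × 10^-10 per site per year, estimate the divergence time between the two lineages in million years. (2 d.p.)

308.97

The sequences differ at 6 of 20 sites (1, 7, 9, 16, 17, 18), so p = 6/20 = 0.3.
d = −(3/4) ln(1 − 4p/3) = −0.75 ln(1 − 0.4) = −0.75 ln(0.6)
  = −0.75 × (-0.510826) = 0.383120 substitutions/site.
Under a molecular clock d = 2μt, so t = d/(2μ) = 0.383120 / (2 × 6.2 × 10^-10) = 308.97 million years.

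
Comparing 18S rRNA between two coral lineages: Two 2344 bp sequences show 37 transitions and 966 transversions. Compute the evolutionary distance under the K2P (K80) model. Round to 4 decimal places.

0.7279

P = 37/2344 ≈ 0.015785 and Q = 966/2344 ≈ 0.412116.
Under the Kimura two-parameter model, d = −½ ln(1 − 2P − Q) − ¼ ln(1 − 2Q).
1 − 2P − Q = 0.556314, giving −½ ln(0.556314) = 0.293211.
1 − 2Q = 0.175768, giving −¼ ln(0.175768) = 0.434648.
d = 0.293211 + 0.434648 = 0.727859.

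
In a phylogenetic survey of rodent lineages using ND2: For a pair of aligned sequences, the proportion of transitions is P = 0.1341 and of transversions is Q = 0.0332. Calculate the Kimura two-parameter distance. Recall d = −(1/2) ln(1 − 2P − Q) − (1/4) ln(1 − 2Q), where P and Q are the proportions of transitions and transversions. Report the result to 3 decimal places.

Under the Kimura two-parameter model, d = −½ ln(1 − 2P − Q) − ¼ ln(1 − 2Q).
1 − 2P − Q = 0.6986, giving −½ ln(0.6986) = 0.179338.
1 − 2Q = 0.9336, giving −¼ ln(0.9336) = 0.017177.
d = 0.179338 + 0.017177 = 0.196515.

0.197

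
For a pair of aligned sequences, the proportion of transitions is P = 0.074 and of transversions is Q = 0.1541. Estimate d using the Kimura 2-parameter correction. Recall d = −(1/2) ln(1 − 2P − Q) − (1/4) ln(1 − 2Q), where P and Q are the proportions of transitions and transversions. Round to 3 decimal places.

0.272

Under the Kimura two-parameter model, d = −½ ln(1 − 2P − Q) − ¼ ln(1 − 2Q).
1 − 2P − Q = 0.6979, giving −½ ln(0.6979) = 0.179840.
1 − 2Q = 0.6918, giving −¼ ln(0.6918) = 0.092115.
d = 0.179840 + 0.092115 = 0.271955.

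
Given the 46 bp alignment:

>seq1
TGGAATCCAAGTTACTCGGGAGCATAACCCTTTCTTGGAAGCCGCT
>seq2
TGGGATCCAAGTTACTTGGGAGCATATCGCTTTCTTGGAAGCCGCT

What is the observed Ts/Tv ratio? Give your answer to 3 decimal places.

1.000

Transitions are A↔G and C↔T; transversions are all other mismatches.
Transitions: 2. Transversions: 2.
R = 2/2 = 1.000.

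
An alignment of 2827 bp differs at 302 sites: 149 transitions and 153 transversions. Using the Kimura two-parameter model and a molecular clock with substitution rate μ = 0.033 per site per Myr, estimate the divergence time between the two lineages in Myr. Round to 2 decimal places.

P = 149/2827 ≈ 0.052706 and Q = 153/2827 ≈ 0.054121.
Under the Kimura two-parameter model, d = −½ ln(1 − 2P − Q) − ¼ ln(1 − 2Q).
1 − 2P − Q = 0.840467, giving −½ ln(0.840467) = 0.086899.
1 − 2Q = 0.891758, giving −¼ ln(0.891758) = 0.028640.
d = 0.086899 + 0.028640 = 0.115539.
Under a molecular clock d = 2μt, so t = d/(2μ) = 0.115539 / (2 × 0.033) = 1.75 Myr.

1.75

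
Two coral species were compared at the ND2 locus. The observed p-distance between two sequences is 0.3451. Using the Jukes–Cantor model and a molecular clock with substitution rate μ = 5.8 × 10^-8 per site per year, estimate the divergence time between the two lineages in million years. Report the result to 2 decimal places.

3.99

d = −(3/4) ln(1 − 4p/3) = −0.75 ln(1 − 0.460133) = −0.75 ln(0.539867)
  = −0.75 × (-0.616432) = 0.462324 substitutions/site.
Under a molecular clock d = 2μt, so t = d/(2μ) = 0.462324 / (2 × 5.8 × 10^-8) = 3.99 million years.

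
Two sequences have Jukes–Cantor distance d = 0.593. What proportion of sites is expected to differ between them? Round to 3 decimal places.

0.410

p = (3/4)(1 − e^(−4d/3)) = 0.75 × (1 − e^(-0.790667)) = 0.75 × (1 − 0.453542) = 0.409844.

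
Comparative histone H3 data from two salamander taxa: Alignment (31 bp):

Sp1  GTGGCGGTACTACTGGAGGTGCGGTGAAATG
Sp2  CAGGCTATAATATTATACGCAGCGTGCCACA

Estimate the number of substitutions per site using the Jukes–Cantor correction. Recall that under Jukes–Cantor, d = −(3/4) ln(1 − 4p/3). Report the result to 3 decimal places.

0.985

The sequences differ at 17 of 31 sites, so p = 17/31 ≈ 0.548387.
d = −(3/4) ln(1 − 4p/3) = −0.75 ln(1 − 0.731183) = −0.75 ln(0.268817)
  = −0.75 × (-1.313724) = 0.985293 substitutions/site.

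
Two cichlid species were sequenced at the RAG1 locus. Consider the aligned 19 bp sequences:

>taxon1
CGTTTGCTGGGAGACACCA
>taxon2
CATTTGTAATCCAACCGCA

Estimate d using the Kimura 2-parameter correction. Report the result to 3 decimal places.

Of 19 sites, 4 differences are transitions and 6 are transversions, so P = 4/19 ≈ 0.210526 and Q = 6/19 ≈ 0.315789.
Under the Kimura two-parameter model, d = −½ ln(1 − 2P − Q) − ¼ ln(1 − 2Q).
1 − 2P − Q = 0.263159, giving −½ ln(0.263159) = 0.667498.
1 − 2Q = 0.368422, giving −¼ ln(0.368422) = 0.249632.
d = 0.667498 + 0.249632 = 0.917130.

0.917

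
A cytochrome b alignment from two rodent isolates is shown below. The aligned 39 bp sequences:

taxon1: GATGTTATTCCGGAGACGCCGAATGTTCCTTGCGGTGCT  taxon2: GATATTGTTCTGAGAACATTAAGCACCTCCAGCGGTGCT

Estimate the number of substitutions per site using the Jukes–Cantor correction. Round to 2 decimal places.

0.72

The sequences differ at 18 of 39 sites, so p = 18/39 ≈ 0.461538.
d = −(3/4) ln(1 − 4p/3) = −0.75 ln(1 − 0.615384) = −0.75 ln(0.384616)
  = −0.75 × (-0.955510) = 0.716633 substitutions/site.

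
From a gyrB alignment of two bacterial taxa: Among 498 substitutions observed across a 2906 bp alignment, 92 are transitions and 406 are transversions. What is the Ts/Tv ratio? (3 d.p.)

R = 92/406 = 0.226600… ≈ 0.227 (to 3 d.p.).

0.227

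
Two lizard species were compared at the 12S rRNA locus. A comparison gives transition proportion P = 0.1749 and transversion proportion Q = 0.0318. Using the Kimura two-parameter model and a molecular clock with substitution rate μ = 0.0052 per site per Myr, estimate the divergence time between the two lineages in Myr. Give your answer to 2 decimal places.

Under the Kimura two-parameter model, d = −½ ln(1 − 2P − Q) − ¼ ln(1 − 2Q).
1 − 2P − Q = 0.6184, giving −½ ln(0.6184) = 0.240310.
1 − 2Q = 0.9364, giving −¼ ln(0.9364) = 0.016428.
d = 0.240310 + 0.016428 = 0.256738.
Under a molecular clock d = 2μt, so t = d/(2μ) = 0.256738 / (2 × 0.0052) = 24.69 Myr.

24.69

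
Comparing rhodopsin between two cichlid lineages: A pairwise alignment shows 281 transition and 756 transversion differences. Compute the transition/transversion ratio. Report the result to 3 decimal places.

0.372

R = 281/756 = 0.371693… ≈ 0.372 (to 3 d.p.).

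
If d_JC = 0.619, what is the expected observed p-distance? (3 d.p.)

0.421

p = (3/4)(1 − e^(−4d/3)) = 0.75 × (1 − e^(-0.825333)) = 0.75 × (1 − 0.438089) = 0.421433.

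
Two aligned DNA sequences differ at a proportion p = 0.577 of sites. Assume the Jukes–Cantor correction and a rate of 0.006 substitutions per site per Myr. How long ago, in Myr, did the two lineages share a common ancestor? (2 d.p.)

d = −(3/4) ln(1 − 4p/3) = −0.75 ln(1 − 0.769333) = −0.75 ln(0.230667)
  = −0.75 × (-1.466780) = 1.100085 substitutions/site.
Under a molecular clock d = 2μt, so t = d/(2μ) = 1.100085 / (2 × 0.006) = 91.67 Myr.

91.67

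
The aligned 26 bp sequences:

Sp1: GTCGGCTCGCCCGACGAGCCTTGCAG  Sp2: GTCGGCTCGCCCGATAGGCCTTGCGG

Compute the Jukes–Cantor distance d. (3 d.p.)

The sequences differ at 4 of 26 sites (15, 16, 17, 25), so p = 4/26 ≈ 0.153846.
d = −(3/4) ln(1 − 4p/3) = −0.75 ln(1 − 0.205128) = −0.75 ln(0.794872)
  = −0.75 × (-0.229574) = 0.172181 substitutions/site.

0.172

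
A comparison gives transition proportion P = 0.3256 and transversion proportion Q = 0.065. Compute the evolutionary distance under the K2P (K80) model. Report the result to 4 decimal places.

Under the Kimura two-parameter model, d = −½ ln(1 − 2P − Q) − ¼ ln(1 − 2Q).
1 − 2P − Q = 0.2838, giving −½ ln(0.2838) = 0.629743.
1 − 2Q = 0.87, giving −¼ ln(0.87) = 0.034816.
d = 0.629743 + 0.034816 = 0.664559.

0.6646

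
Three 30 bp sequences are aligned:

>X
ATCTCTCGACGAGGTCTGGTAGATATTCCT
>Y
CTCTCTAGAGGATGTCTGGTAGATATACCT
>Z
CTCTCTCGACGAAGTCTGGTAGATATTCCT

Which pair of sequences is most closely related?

X and Z

X–Y: 5/30 differ, p = 0.167, d = 0.188.
X–Z: 2/30 differ, p = 0.067, d = 0.070.
Y–Z: 4/30 differ, p = 0.133, d = 0.147.
The smallest distance is between X and Z.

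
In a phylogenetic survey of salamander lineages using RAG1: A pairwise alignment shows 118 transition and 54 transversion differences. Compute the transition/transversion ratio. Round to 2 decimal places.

2.19

R = 118/54 = 2.185185… ≈ 2.19 (to 2 d.p.).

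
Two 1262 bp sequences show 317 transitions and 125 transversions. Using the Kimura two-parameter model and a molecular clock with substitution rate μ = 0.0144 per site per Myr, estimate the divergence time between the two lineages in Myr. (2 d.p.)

17.89

P = 317/1262 ≈ 0.251189 and Q = 125/1262 ≈ 0.099049.
Under the Kimura two-parameter model, d = −½ ln(1 − 2P − Q) − ¼ ln(1 − 2Q).
1 − 2P − Q = 0.398573, giving −½ ln(0.398573) = 0.459932.
1 − 2Q = 0.801902, giving −¼ ln(0.801902) = 0.055192.
d = 0.459932 + 0.055192 = 0.515124.
Under a molecular clock d = 2μt, so t = d/(2μ) = 0.515124 / (2 × 0.0144) = 17.89 Myr.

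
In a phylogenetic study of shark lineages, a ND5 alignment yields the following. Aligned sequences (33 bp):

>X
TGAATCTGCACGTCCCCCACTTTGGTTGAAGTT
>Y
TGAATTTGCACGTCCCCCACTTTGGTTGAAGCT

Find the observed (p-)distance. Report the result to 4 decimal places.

0.0606

The sequences differ at 2 of 33 positions (sites 6, 32).
p = 2/33 = 0.060606… ≈ 0.0606 (to 4 d.p.).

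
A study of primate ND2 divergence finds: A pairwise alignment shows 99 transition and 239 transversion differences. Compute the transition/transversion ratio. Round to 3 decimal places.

R = 99/239 = 0.414225… ≈ 0.414 (to 3 d.p.).

0.414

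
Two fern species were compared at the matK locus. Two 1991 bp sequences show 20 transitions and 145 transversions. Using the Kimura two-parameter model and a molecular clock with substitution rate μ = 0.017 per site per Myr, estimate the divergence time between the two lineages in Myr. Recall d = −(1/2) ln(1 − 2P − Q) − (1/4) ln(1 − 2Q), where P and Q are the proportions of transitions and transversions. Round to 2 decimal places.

2.59

P = 20/1991 ≈ 0.010045 and Q = 145/1991 ≈ 0.072828.
Under the Kimura two-parameter model, d = −½ ln(1 − 2P − Q) − ¼ ln(1 − 2Q).
1 − 2P − Q = 0.907082, giving −½ ln(0.907082) = 0.048761.
1 − 2Q = 0.854344, giving −¼ ln(0.854344) = 0.039355.
d = 0.048761 + 0.039355 = 0.088116.
Under a molecular clock d = 2μt, so t = d/(2μ) = 0.088116 / (2 × 0.017) = 2.59 Myr.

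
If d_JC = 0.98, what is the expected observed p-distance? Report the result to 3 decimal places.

p = (3/4)(1 − e^(−4d/3)) = 0.75 × (1 − e^(-1.306667)) = 0.75 × (1 − 0.270721) = 0.546959.

0.547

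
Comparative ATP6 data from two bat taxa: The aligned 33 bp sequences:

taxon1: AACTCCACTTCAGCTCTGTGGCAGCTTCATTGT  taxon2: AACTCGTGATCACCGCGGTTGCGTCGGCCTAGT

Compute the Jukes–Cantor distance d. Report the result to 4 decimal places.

0.6254

The sequences differ at 14 of 33 sites, so p = 14/33 ≈ 0.424242.
d = −(3/4) ln(1 − 4p/3) = −0.75 ln(1 − 0.565656) = −0.75 ln(0.434344)
  = −0.75 × (-0.833918) = 0.625439 substitutions/site.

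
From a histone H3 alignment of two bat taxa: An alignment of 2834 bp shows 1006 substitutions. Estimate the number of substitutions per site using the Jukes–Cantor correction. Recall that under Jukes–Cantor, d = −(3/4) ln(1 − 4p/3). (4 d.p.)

0.4808

p = 1006/2834 ≈ 0.354975.
d = −(3/4) ln(1 − 4p/3) = −0.75 ln(1 − 0.4733) = −0.75 ln(0.5267)
  = −0.75 × (-0.641124) = 0.480843 substitutions/site.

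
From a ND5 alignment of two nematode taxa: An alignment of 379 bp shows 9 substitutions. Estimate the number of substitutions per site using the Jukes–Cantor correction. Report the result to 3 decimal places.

0.024

p = 9/379 ≈ 0.023747.
d = −(3/4) ln(1 − 4p/3) = −0.75 ln(1 − 0.031663) = −0.75 ln(0.968337)
  = −0.75 × (-0.032175) = 0.024131 substitutions/site.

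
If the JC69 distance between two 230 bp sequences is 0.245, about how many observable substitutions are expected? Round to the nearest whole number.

48

Invert JC69: p = (3/4)(1 − e^(−4d/3)) = 0.75 × (1 − e^(-0.326667)) = 0.75 × (1 − 0.721324) = 0.209007.
Expected differing sites = pL ≈ 0.209007 × 230 = 48.07161 ≈ 48.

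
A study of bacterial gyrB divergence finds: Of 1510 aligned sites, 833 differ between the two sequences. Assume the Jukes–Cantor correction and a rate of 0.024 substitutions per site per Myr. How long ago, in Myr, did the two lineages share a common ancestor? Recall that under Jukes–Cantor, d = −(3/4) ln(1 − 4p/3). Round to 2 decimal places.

20.78

p = 833/1510 ≈ 0.551656.
d = −(3/4) ln(1 − 4p/3) = −0.75 ln(1 − 0.735541) = −0.75 ln(0.264459)
  = −0.75 × (-1.330069) = 0.997552 substitutions/site.
Under a molecular clock d = 2μt, so t = d/(2μ) = 0.997552 / (2 × 0.024) = 20.78 Myr.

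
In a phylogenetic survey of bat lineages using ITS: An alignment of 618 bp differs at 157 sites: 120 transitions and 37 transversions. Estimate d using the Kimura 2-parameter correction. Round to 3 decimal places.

P = 120/618 ≈ 0.194175 and Q = 37/618 ≈ 0.059871.
Under the Kimura two-parameter model, d = −½ ln(1 − 2P − Q) − ¼ ln(1 − 2Q).
1 − 2P − Q = 0.551779, giving −½ ln(0.551779) = 0.297304.
1 − 2Q = 0.880258, giving −¼ ln(0.880258) = 0.031885.
d = 0.297304 + 0.031885 = 0.329189.

0.329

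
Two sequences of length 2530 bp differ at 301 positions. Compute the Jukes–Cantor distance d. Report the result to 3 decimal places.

0.130

p = 301/2530 ≈ 0.118972.
d = −(3/4) ln(1 − 4p/3) = −0.75 ln(1 − 0.158629) = −0.75 ln(0.841371)
  = −0.75 × (-0.172723) = 0.129542 substitutions/site.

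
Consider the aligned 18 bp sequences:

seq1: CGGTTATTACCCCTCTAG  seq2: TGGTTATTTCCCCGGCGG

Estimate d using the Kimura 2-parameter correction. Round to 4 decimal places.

0.4479

Of 18 sites, 3 differences are transitions and 3 are transversions, so P = 3/18 ≈ 0.166667 and Q = 3/18 ≈ 0.166667.
Under the Kimura two-parameter model, d = −½ ln(1 − 2P − Q) − ¼ ln(1 − 2Q).
1 − 2P − Q = 0.499999, giving −½ ln(0.499999) = 0.346575.
1 − 2Q = 0.666666, giving −¼ ln(0.666666) = 0.101367.
d = 0.346575 + 0.101367 = 0.447942.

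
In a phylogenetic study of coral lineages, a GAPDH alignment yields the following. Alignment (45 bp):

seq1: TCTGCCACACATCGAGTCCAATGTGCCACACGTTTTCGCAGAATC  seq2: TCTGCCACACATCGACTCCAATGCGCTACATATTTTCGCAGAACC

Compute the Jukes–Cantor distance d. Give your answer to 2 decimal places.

The sequences differ at 6 of 45 sites (16, 24, 27, 31, 32, 44), so p = 6/45 ≈ 0.133333.
d = −(3/4) ln(1 − 4p/3) = −0.75 ln(1 − 0.177777) = −0.75 ln(0.822223)
  = −0.75 × (-0.195744) = 0.146808 substitutions/site.

0.15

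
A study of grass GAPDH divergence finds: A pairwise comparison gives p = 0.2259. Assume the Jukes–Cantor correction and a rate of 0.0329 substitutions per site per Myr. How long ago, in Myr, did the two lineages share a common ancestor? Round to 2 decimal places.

d = −(3/4) ln(1 − 4p/3) = −0.75 ln(1 − 0.3012) = −0.75 ln(0.6988)
  = −0.75 × (-0.358391) = 0.268793 substitutions/site.
Under a molecular clock d = 2μt, so t = d/(2μ) = 0.268793 / (2 × 0.0329) = 4.09 Myr.

4.09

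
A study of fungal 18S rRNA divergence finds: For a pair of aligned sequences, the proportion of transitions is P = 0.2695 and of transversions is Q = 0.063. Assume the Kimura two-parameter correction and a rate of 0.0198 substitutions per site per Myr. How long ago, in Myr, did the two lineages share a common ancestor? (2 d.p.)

Under the Kimura two-parameter model, d = −½ ln(1 − 2P − Q) − ¼ ln(1 − 2Q).
1 − 2P − Q = 0.398, giving −½ ln(0.398) = 0.460652.
1 − 2Q = 0.874, giving −¼ ln(0.874) = 0.033669.
d = 0.460652 + 0.033669 = 0.494321.
Under a molecular clock d = 2μt, so t = d/(2μ) = 0.494321 / (2 × 0.0198) = 12.48 Myr.

12.48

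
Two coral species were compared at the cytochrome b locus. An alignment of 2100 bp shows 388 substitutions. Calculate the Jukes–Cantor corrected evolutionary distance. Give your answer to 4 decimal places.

0.2121

p = 388/2100 ≈ 0.184762.
d = −(3/4) ln(1 − 4p/3) = −0.75 ln(1 − 0.246349) = −0.75 ln(0.753651)
  = −0.75 × (-0.282826) = 0.212120 substitutions/site.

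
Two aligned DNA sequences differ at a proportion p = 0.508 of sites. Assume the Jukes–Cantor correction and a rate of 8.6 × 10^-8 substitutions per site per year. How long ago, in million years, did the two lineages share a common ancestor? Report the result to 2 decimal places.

4.93

d = −(3/4) ln(1 − 4p/3) = −0.75 ln(1 − 0.677333) = −0.75 ln(0.322667)
  = −0.75 × (-1.131134) = 0.848351 substitutions/site.
Under a molecular clock d = 2μt, so t = d/(2μ) = 0.848351 / (2 × 8.6 × 10^-8) = 4.93 million years.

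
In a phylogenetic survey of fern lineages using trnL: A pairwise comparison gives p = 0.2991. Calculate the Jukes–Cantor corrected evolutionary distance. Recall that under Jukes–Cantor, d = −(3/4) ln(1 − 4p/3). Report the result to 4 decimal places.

d = −(3/4) ln(1 − 4p/3) = −0.75 ln(1 − 0.3988) = −0.75 ln(0.6012)
  = −0.75 × (-0.508828) = 0.381621 substitutions/site.

0.3816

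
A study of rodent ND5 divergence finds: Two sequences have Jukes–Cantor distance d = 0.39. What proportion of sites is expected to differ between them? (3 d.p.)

0.304

p = (3/4)(1 − e^(−4d/3)) = 0.75 × (1 − e^(-0.52)) = 0.75 × (1 − 0.594521) = 0.304109.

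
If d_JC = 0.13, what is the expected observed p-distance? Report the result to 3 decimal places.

p = (3/4)(1 − e^(−4d/3)) = 0.75 × (1 − e^(-0.173333)) = 0.75 × (1 − 0.840858) = 0.119357.

0.119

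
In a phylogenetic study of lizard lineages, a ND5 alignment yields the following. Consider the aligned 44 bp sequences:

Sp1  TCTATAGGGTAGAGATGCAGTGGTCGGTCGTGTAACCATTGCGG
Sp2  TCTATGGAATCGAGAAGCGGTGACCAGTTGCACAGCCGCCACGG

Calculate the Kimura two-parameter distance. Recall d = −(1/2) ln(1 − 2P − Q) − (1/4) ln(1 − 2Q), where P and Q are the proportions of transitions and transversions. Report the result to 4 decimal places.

0.7646

Of 44 sites, 16 differences are transitions and 2 are transversions, so P = 16/44 ≈ 0.363636 and Q = 2/44 ≈ 0.045455.
Under the Kimura two-parameter model, d = −½ ln(1 − 2P − Q) − ¼ ln(1 − 2Q).
1 − 2P − Q = 0.227273, giving −½ ln(0.227273) = 0.740802.
1 − 2Q = 0.90909, giving −¼ ln(0.90909) = 0.023828.
d = 0.740802 + 0.023828 = 0.764630.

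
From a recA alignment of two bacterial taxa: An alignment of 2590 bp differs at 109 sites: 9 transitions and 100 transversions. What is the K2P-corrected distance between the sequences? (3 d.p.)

0.043

P = 9/2590 ≈ 0.003475 and Q = 100/2590 ≈ 0.03861.
Under the Kimura two-parameter model, d = −½ ln(1 − 2P − Q) − ¼ ln(1 − 2Q).
1 − 2P − Q = 0.95444, giving −½ ln(0.95444) = 0.023315.
1 − 2Q = 0.92278, giving −¼ ln(0.92278) = 0.020091.
d = 0.023315 + 0.020091 = 0.043406.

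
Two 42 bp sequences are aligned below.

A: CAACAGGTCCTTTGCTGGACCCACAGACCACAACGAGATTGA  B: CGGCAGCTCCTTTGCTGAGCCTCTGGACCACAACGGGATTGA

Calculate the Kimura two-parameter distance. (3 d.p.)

0.305

Of 42 sites, 8 differences are transitions and 2 are transversions, so P = 8/42 ≈ 0.190476 and Q = 2/42 ≈ 0.047619.
Under the Kimura two-parameter model, d = −½ ln(1 − 2P − Q) − ¼ ln(1 − 2Q).
1 − 2P − Q = 0.571429, giving −½ ln(0.571429) = 0.279808.
1 − 2Q = 0.904762, giving −¼ ln(0.904762) = 0.025021.
d = 0.279808 + 0.025021 = 0.304829.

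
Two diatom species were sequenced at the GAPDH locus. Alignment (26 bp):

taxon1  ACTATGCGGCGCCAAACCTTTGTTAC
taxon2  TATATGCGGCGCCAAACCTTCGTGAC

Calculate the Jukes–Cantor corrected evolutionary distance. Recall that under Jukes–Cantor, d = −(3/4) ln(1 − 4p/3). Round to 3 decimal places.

0.172

The sequences differ at 4 of 26 sites (1, 2, 21, 24), so p = 4/26 ≈ 0.153846.
d = −(3/4) ln(1 − 4p/3) = −0.75 ln(1 − 0.205128) = −0.75 ln(0.794872)
  = −0.75 × (-0.229574) = 0.172181 substitutions/site.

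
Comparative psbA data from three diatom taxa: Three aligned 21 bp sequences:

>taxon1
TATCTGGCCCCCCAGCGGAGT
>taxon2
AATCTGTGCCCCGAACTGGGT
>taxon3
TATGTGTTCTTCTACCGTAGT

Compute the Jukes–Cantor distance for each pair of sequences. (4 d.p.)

taxon1–taxon2: 7/21 sites differ → p ≈ 0.333333, d = −0.75 ln(1 − 0.444444) = 0.440839 ≈ 0.4408.
taxon1–taxon3: 8/21 sites differ → p ≈ 0.380952, d = −0.75 ln(1 − 0.507936) = 0.531860 ≈ 0.5319.
taxon2–taxon3: 10/21 sites differ → p ≈ 0.47619, d = −0.75 ln(1 − 0.63492) = 0.755729 ≈ 0.7557.

d(taxon1,taxon2) = 0.4408, d(taxon1,taxon3) = 0.5319, d(taxon2,taxon3) = 0.7557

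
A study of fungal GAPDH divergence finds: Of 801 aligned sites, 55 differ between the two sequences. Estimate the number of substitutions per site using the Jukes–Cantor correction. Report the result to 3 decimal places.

0.072

p = 55/801 ≈ 0.068664.
d = −(3/4) ln(1 − 4p/3) = −0.75 ln(1 − 0.091552) = −0.75 ln(0.908448)
  = −0.75 × (-0.096018) = 0.072014 substitutions/site.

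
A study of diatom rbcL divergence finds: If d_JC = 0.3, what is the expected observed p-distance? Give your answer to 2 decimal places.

p = (3/4)(1 − e^(−4d/3)) = 0.75 × (1 − e^(-0.4)) = 0.75 × (1 − 0.670320) = 0.247260.

0.25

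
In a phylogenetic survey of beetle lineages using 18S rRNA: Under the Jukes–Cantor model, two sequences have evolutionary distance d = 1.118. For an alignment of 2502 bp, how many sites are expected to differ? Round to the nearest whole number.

1454

Invert JC69: p = (3/4)(1 − e^(−4d/3)) = 0.75 × (1 − e^(-1.490667)) = 0.75 × (1 − 0.225222) = 0.581084.
Expected differing sites = pL ≈ 0.581084 × 2502 = 1453.872168 ≈ 1454.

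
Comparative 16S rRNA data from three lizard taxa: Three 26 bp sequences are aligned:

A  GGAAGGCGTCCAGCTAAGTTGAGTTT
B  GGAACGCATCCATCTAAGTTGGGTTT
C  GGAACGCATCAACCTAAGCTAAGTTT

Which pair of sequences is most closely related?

A and B

A–B: 4/26 differ, p = 0.154, d = 0.172.
A–C: 6/26 differ, p = 0.231, d = 0.276.
B–C: 5/26 differ, p = 0.192, d = 0.222.
The smallest distance is between A and B.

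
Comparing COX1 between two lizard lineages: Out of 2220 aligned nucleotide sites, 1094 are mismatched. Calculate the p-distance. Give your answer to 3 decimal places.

0.493

p = 1094/2220 = 0.492792… ≈ 0.493 (to 3 d.p.).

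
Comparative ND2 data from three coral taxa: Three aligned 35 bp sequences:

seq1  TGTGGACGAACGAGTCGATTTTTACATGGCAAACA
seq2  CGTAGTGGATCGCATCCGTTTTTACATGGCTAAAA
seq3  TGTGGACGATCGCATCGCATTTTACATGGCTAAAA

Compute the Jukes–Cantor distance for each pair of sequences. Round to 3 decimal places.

seq1–seq2: 11/35 sites differ → p ≈ 0.314286, d = −0.75 ln(1 − 0.419048) = 0.407315 ≈ 0.407.
seq1–seq3: 7/35 sites differ → p = 0.2, d = −0.75 ln(1 − 0.266667) = 0.232617 ≈ 0.233.
seq2–seq3: 7/35 sites differ → p = 0.2, d = −0.75 ln(1 − 0.266667) = 0.232617 ≈ 0.233.

d(seq1,seq2) = 0.407, d(seq1,seq3) = 0.233, d(seq2,seq3) = 0.233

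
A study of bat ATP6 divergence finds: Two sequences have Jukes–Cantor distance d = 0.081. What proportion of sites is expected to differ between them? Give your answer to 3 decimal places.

p = (3/4)(1 − e^(−4d/3)) = 0.75 × (1 − e^(-0.108)) = 0.75 × (1 − 0.897628) = 0.076779.

0.077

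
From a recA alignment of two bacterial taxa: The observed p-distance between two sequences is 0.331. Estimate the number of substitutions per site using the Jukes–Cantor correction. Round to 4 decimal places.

0.4367

d = −(3/4) ln(1 − 4p/3) = −0.75 ln(1 − 0.441333) = −0.75 ln(0.558667)
  = −0.75 × (-0.582202) = 0.436652 substitutions/site.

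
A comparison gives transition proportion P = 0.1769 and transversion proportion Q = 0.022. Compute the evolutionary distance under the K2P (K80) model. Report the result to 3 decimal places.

0.247

Under the Kimura two-parameter model, d = −½ ln(1 − 2P − Q) − ¼ ln(1 − 2Q).
1 − 2P − Q = 0.6242, giving −½ ln(0.6242) = 0.235642.
1 − 2Q = 0.956, giving −¼ ln(0.956) = 0.011249.
d = 0.235642 + 0.011249 = 0.246891.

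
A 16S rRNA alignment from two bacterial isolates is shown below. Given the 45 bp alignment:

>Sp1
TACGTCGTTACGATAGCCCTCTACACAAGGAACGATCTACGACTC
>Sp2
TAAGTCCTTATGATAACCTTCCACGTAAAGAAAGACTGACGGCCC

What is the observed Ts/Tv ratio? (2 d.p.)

Transitions are A↔G and C↔T; transversions are all other mismatches.
Transitions: 11. Transversions: 4.
R = 11/4 = 2.75.

2.75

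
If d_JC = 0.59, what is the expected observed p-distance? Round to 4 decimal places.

p = (3/4)(1 − e^(−4d/3)) = 0.75 × (1 − e^(-0.786667)) = 0.75 × (1 − 0.455360) = 0.408480.

0.4085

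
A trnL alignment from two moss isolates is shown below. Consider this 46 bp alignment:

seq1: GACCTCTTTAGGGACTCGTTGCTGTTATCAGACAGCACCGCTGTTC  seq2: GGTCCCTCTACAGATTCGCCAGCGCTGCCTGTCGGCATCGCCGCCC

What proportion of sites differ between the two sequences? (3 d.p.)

The sequences differ at 22 of 46 positions.
p = 22/46 = 0.478260… ≈ 0.478 (to 3 d.p.).

0.478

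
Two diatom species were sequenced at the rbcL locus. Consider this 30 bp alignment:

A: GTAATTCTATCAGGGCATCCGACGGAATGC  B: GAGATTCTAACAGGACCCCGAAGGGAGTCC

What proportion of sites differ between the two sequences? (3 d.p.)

The sequences differ at 11 of 30 positions.
p = 11/30 = 0.366666… ≈ 0.367 (to 3 d.p.).

0.367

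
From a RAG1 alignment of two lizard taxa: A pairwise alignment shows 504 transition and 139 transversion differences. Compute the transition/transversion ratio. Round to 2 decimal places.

R = 504/139 = 3.625899… ≈ 3.63 (to 2 d.p.).

3.63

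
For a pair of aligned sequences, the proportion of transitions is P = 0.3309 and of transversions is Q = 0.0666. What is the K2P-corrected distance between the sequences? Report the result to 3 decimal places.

Under the Kimura two-parameter model, d = −½ ln(1 − 2P − Q) − ¼ ln(1 − 2Q).
1 − 2P − Q = 0.2716, giving −½ ln(0.2716) = 0.651712.
1 − 2Q = 0.8668, giving −¼ ln(0.8668) = 0.035737.
d = 0.651712 + 0.035737 = 0.687449.

0.687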